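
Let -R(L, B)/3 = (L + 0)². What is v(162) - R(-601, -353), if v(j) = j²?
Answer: 1109847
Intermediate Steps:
R(L, B) = -3*L² (R(L, B) = -3*(L + 0)² = -3*L²)
v(162) - R(-601, -353) = 162² - (-3)*(-601)² = 26244 - (-3)*361201 = 26244 - 1*(-1083603) = 26244 + 1083603 = 1109847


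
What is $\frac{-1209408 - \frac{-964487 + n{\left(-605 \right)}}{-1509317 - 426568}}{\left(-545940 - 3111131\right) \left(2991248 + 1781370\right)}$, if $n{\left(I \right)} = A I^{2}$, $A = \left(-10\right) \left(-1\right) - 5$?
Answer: $\frac{390212323407}{5631425865330732005} \approx 6.9292 \cdot 10^{-8}$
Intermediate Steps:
$A = 5$ ($A = 10 - 5 = 5$)
$n{\left(I \right)} = 5 I^{2}$
$\frac{-1209408 - \frac{-964487 + n{\left(-605 \right)}}{-1509317 - 426568}}{\left(-545940 - 3111131\right) \left(2991248 + 1781370\right)} = \frac{-1209408 - \frac{-964487 + 5 \left(-605\right)^{2}}{-1509317 - 426568}}{\left(-545940 - 3111131\right) \left(2991248 + 1781370\right)} = \frac{-1209408 - \frac{-964487 + 5 \cdot 366025}{-1935885}}{\left(-3657071\right) 4772618} = \frac{-1209408 - \left(-964487 + 1830125\right) \left(- \frac{1}{1935885}\right)}{-17453802881878} = \left(-1209408 - 865638 \left(- \frac{1}{1935885}\right)\right) \left(- \frac{1}{17453802881878}\right) = \left(-1209408 - - \frac{288546}{645295}\right) \left(- \frac{1}{17453802881878}\right) = \left(-1209408 + \frac{288546}{645295}\right) \left(- \frac{1}{17453802881878}\right) = \left(- \frac{780424646814}{645295}\right) \left(- \frac{1}{17453802881878}\right) = \frac{390212323407}{5631425865330732005}$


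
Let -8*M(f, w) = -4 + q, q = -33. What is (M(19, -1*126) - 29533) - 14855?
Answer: -355067/8 ≈ -44383.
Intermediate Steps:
M(f, w) = 37/8 (M(f, w) = -(-4 - 33)/8 = -1/8*(-37) = 37/8)
(M(19, -1*126) - 29533) - 14855 = (37/8 - 29533) - 14855 = -236227/8 - 14855 = -355067/8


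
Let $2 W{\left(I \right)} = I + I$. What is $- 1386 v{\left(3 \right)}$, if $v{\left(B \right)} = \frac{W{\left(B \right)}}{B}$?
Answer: $-1386$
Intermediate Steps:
$W{\left(I \right)} = I$ ($W{\left(I \right)} = \frac{I + I}{2} = \frac{2 I}{2} = I$)
$v{\left(B \right)} = 1$ ($v{\left(B \right)} = \frac{B}{B} = 1$)
$- 1386 v{\left(3 \right)} = \left(-1386\right) 1 = -1386$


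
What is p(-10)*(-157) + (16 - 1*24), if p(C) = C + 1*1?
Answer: 1405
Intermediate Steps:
p(C) = 1 + C (p(C) = C + 1 = 1 + C)
p(-10)*(-157) + (16 - 1*24) = (1 - 10)*(-157) + (16 - 1*24) = -9*(-157) + (16 - 24) = 1413 - 8 = 1405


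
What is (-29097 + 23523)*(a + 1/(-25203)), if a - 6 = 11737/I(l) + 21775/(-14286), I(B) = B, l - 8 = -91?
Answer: 1267203626601725/1660230823 ≈ 7.6327e+5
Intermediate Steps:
l = -83 (l = 8 - 91 = -83)
a = -162367679/1185738 (a = 6 + (11737/(-83) + 21775/(-14286)) = 6 + (11737*(-1/83) + 21775*(-1/14286)) = 6 + (-11737/83 - 21775/14286) = 6 - 169482107/1185738 = -162367679/1185738 ≈ -136.93)
(-29097 + 23523)*(a + 1/(-25203)) = (-29097 + 23523)*(-162367679/1185738 + 1/(-25203)) = -5574*(-162367679/1185738 - 1/25203) = -5574*(-1364051266525/9961384938) = 1267203626601725/1660230823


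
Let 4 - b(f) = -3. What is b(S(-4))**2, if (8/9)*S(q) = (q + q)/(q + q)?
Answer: 49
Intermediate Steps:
S(q) = 9/8 (S(q) = 9*((q + q)/(q + q))/8 = 9*((2*q)/((2*q)))/8 = 9*((2*q)*(1/(2*q)))/8 = (9/8)*1 = 9/8)
b(f) = 7 (b(f) = 4 - 1*(-3) = 4 + 3 = 7)
b(S(-4))**2 = 7**2 = 49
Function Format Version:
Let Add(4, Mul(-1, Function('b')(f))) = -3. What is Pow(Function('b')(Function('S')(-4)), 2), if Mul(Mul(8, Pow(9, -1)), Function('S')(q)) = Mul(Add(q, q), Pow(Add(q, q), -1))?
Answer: 49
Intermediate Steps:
Function('S')(q) = Rational(9, 8) (Function('S')(q) = Mul(Rational(9, 8), Mul(Add(q, q), Pow(Add(q, q), -1))) = Mul(Rational(9, 8), Mul(Mul(2, q), Pow(Mul(2, q), -1))) = Mul(Rational(9, 8), Mul(Mul(2, q), Mul(Rational(1, 2), Pow(q, -1)))) = Mul(Rational(9, 8), 1) = Rational(9, 8))
Function('b')(f) = 7 (Function('b')(f) = Add(4, Mul(-1, -3)) = Add(4, 3) = 7)
Pow(Function('b')(Function('S')(-4)), 2) = Pow(7, 2) = 49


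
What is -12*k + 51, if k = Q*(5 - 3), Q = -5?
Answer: 171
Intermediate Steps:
k = -10 (k = -5*(5 - 3) = -5*2 = -10)
-12*k + 51 = -12*(-10) + 51 = 120 + 51 = 171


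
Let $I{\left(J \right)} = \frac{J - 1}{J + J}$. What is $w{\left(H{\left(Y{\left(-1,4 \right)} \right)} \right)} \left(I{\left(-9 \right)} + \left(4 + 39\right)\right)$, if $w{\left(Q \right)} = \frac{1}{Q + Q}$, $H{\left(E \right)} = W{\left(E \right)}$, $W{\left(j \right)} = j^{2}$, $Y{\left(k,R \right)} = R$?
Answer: $\frac{49}{36} \approx 1.3611$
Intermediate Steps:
$H{\left(E \right)} = E^{2}$
$w{\left(Q \right)} = \frac{1}{2 Q}$
$I{\left(J \right)} = \frac{-1 + J}{2 J}$
$w{\left(H{\left(Y{\left(-1,4 \right)} \right)} \right)} \left(I{\left(-9 \right)} + \left(4 + 39\right)\right) = \frac{1}{2 \cdot 4^{2}} \left(\frac{-1 - 9}{2 \left(-9\right)} + \left(4 + 39\right)\right) = \frac{1}{2 \cdot 16} \left(\frac{1}{2} \left(- \frac{1}{9}\right) \left(-10\right) + 43\right) = \frac{1}{2} \cdot \frac{1}{16} \left(\frac{5}{9} + 43\right) = \frac{1}{32} \cdot \frac{392}{9} = \frac{49}{36}$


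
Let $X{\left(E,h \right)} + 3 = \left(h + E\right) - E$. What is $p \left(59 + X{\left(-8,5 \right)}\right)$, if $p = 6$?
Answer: $366$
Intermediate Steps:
$X{\left(E,h \right)} = -3 + h$ ($X{\left(E,h \right)} = -3 + \left(\left(h + E\right) - E\right) = -3 + \left(\left(E + h\right) - E\right) = -3 + h$)
$p \left(59 + X{\left(-8,5 \right)}\right) = 6 \left(59 + \left(-3 + 5\right)\right) = 6 \left(59 + 2\right) = 6 \cdot 61 = 366$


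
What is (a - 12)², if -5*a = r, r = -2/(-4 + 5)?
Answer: 3364/25 ≈ 134.56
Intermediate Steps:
r = -2 (r = -2/1 = -2*1 = -2)
a = ⅖ (a = -⅕*(-2) = ⅖ ≈ 0.40000)
(a - 12)² = (⅖ - 12)² = (-58/5)² = 3364/25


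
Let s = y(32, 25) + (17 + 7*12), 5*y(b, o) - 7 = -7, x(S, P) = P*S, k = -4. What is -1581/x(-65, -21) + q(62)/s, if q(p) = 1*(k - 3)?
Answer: -56412/45955 ≈ -1.2275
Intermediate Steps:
y(b, o) = 0 (y(b, o) = 7/5 + (⅕)*(-7) = 7/5 - 7/5 = 0)
s = 101 (s = 0 + (17 + 7*12) = 0 + (17 + 84) = 0 + 101 = 101)
q(p) = -7 (q(p) = 1*(-4 - 3) = 1*(-7) = -7)
-1581/x(-65, -21) + q(62)/s = -1581/((-21*(-65))) - 7/101 = -1581/1365 - 7*1/101 = -1581*1/1365 - 7/101 = -527/455 - 7/101 = -56412/45955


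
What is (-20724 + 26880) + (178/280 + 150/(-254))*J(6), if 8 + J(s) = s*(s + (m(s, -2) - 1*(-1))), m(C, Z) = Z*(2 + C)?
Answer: 54701947/8890 ≈ 6153.2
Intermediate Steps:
J(s) = -8 + s*(-3 - s) (J(s) = -8 + s*(s + (-2*(2 + s) - 1*(-1))) = -8 + s*(s + ((-4 - 2*s) + 1)) = -8 + s*(s + (-3 - 2*s)) = -8 + s*(-3 - s))
(-20724 + 26880) + (178/280 + 150/(-254))*J(6) = (-20724 + 26880) + (178/280 + 150/(-254))*(-8 - 1*6**2 - 3*6) = 6156 + (178*(1/280) + 150*(-1/254))*(-8 - 1*36 - 18) = 6156 + (89/140 - 75/127)*(-8 - 36 - 18) = 6156 + (803/17780)*(-62) = 6156 - 24893/8890 = 54701947/8890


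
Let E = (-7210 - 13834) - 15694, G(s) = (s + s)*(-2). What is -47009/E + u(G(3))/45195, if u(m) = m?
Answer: 708043633/553457970 ≈ 1.2793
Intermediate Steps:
G(s) = -4*s (G(s) = (2*s)*(-2) = -4*s)
E = -36738 (E = -21044 - 15694 = -36738)
-47009/E + u(G(3))/45195 = -47009/(-36738) - 4*3/45195 = -47009*(-1/36738) - 12*1/45195 = 47009/36738 - 4/15065 = 708043633/553457970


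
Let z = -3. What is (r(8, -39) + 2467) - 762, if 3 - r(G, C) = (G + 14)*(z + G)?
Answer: 1598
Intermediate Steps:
r(G, C) = 3 - (-3 + G)*(14 + G) (r(G, C) = 3 - (G + 14)*(-3 + G) = 3 - (14 + G)*(-3 + G) = 3 - (-3 + G)*(14 + G))
(r(8, -39) + 2467) - 762 = ((45 - 1*8² - 11*8) + 2467) - 762 = ((45 - 1*64 - 88) + 2467) - 762 = ((45 - 64 - 88) + 2467) - 762 = (-107 + 2467) - 762 = 2360 - 762 = 1598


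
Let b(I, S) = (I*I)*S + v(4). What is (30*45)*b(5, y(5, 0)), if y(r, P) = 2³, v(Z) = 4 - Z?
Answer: 270000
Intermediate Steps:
y(r, P) = 8
b(I, S) = S*I² (b(I, S) = (I*I)*S + (4 - 1*4) = I²*S + (4 - 4) = S*I² + 0 = S*I²)
(30*45)*b(5, y(5, 0)) = (30*45)*(8*5²) = 1350*(8*25) = 1350*200 = 270000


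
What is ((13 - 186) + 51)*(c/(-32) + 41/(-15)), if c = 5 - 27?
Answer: 29951/120 ≈ 249.59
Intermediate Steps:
c = -22
((13 - 186) + 51)*(c/(-32) + 41/(-15)) = ((13 - 186) + 51)*(-22/(-32) + 41/(-15)) = (-173 + 51)*(-22*(-1/32) + 41*(-1/15)) = -122*(11/16 - 41/15) = -122*(-491/240) = 29951/120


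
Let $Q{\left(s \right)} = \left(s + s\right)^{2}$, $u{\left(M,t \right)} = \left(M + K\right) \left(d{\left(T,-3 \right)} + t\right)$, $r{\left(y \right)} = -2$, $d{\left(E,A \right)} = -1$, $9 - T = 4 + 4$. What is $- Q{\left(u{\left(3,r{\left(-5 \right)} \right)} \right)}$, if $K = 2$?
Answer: $-900$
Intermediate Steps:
$T = 1$ ($T = 9 - \left(4 + 4\right) = 9 - 8 = 1$)
$u{\left(M,t \right)} = \left(-1 + t\right) \left(2 + M\right)$ ($u{\left(M,t \right)} = \left(M + 2\right) \left(-1 + t\right) = \left(2 + M\right) \left(-1 + t\right) = \left(-1 + t\right) \left(2 + M\right)$)
$Q{\left(s \right)} = 4 s^{2}$ ($Q{\left(s \right)} = \left(2 s\right)^{2} = 4 s^{2}$)
$- Q{\left(u{\left(3,r{\left(-5 \right)} \right)} \right)} = - 4 \left(-2 - 3 + 2 \left(-2\right) + 3 \left(-2\right)\right)^{2} = - 4 \left(-2 - 3 - 4 - 6\right)^{2} = - 4 \left(-15\right)^{2} = - 4 \cdot 225 = \left(-1\right) 900 = -900$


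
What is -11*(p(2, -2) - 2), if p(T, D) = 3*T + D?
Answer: -22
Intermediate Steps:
p(T, D) = D + 3*T
-11*(p(2, -2) - 2) = -11*((-2 + 3*2) - 2) = -11*((-2 + 6) - 2) = -11*(4 - 2) = -11*2 = -22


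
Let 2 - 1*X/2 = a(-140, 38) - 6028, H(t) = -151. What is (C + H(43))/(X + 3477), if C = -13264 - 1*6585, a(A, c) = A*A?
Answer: 20000/23663 ≈ 0.84520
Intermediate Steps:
a(A, c) = A²
C = -19849 (C = -13264 - 6585 = -19849)
X = -27140 (X = 4 - 2*((-140)² - 6028) = 4 - 2*(19600 - 6028) = 4 - 2*13572 = 4 - 27144 = -27140)
(C + H(43))/(X + 3477) = (-19849 - 151)/(-27140 + 3477) = -20000/(-23663) = -20000*(-1/23663) = 20000/23663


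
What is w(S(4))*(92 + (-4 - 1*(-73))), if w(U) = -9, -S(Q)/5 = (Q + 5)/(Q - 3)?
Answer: -1449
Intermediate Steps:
S(Q) = -5*(5 + Q)/(-3 + Q) (S(Q) = -5*(Q + 5)/(Q - 3) = -5*(5 + Q)/(-3 + Q))
w(S(4))*(92 + (-4 - 1*(-73))) = -9*(92 + (-4 - 1*(-73))) = -9*(92 + (-4 + 73)) = -9*(92 + 69) = -9*161 = -1449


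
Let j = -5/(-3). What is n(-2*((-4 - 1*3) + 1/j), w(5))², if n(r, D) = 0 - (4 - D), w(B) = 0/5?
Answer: 16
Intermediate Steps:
j = 5/3 (j = -5*(-⅓) = 5/3 ≈ 1.6667)
w(B) = 0 (w(B) = 0*(⅕) = 0)
n(r, D) = -4 + D (n(r, D) = 0 + (-4 + D) = -4 + D)
n(-2*((-4 - 1*3) + 1/j), w(5))² = (-4 + 0)² = (-4)² = 16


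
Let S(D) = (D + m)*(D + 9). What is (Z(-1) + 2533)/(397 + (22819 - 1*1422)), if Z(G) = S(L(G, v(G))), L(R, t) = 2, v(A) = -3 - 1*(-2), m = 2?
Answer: 2577/21794 ≈ 0.11824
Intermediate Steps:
v(A) = -1 (v(A) = -3 + 2 = -1)
S(D) = (2 + D)*(9 + D) (S(D) = (D + 2)*(D + 9) = (2 + D)*(9 + D))
Z(G) = 44 (Z(G) = 18 + 2² + 11*2 = 18 + 4 + 22 = 44)
(Z(-1) + 2533)/(397 + (22819 - 1*1422)) = (44 + 2533)/(397 + (22819 - 1*1422)) = 2577/(397 + (22819 - 1422)) = 2577/(397 + 21397) = 2577/21794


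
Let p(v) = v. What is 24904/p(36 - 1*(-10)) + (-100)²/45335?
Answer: 112948284/208541 ≈ 541.61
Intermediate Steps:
24904/p(36 - 1*(-10)) + (-100)²/45335 = 24904/(36 - 1*(-10)) + (-100)²/45335 = 24904/(36 + 10) + 10000*(1/45335) = 24904/46 + 2000/9067 = 24904*(1/46) + 2000/9067 = 12452/23 + 2000/9067 = 112948284/208541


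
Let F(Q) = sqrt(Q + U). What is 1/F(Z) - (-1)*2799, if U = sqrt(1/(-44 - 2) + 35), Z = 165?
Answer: 2799 + sqrt(46)/sqrt(7590 + sqrt(74014)) ≈ 2799.1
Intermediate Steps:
U = sqrt(74014)/46 (U = sqrt(1/(-46) + 35) = sqrt(-1/46 + 35) = sqrt(1609/46) = sqrt(74014)/46 ≈ 5.9142)
F(Q) = sqrt(Q + sqrt(74014)/46)
1/F(Z) - (-1)*2799 = 1/(sqrt(46*sqrt(74014) + 2116*165)/46) - (-1)*2799 = 1/(sqrt(46*sqrt(74014) + 349140)/46) - 1*(-2799) = 1/(sqrt(349140 + 46*sqrt(74014))/46) + 2799 = 46/sqrt(349140 + 46*sqrt(74014)) + 2799 = 2799 + 46/sqrt(349140 + 46*sqrt(74014))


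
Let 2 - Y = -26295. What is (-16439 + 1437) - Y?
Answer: -41299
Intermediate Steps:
Y = 26297 (Y = 2 - 1*(-26295) = 2 + 26295 = 26297)
(-16439 + 1437) - Y = (-16439 + 1437) - 1*26297 = -15002 - 26297 = -41299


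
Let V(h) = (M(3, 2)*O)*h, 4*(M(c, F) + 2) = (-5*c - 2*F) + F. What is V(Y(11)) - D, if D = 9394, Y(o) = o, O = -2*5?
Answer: -17413/2 ≈ -8706.5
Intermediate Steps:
O = -10
M(c, F) = -2 - 5*c/4 - F/4 (M(c, F) = -2 + ((-5*c - 2*F) + F)/4 = -2 + (-F - 5*c)/4 = -2 + (-5*c/4 - F/4) = -2 - 5*c/4 - F/4)
V(h) = 125*h/2 (V(h) = ((-2 - 5/4*3 - ¼*2)*(-10))*h = ((-2 - 15/4 - ½)*(-10))*h = (-25/4*(-10))*h = 125*h/2)
V(Y(11)) - D = (125/2)*11 - 1*9394 = 1375/2 - 9394 = -17413/2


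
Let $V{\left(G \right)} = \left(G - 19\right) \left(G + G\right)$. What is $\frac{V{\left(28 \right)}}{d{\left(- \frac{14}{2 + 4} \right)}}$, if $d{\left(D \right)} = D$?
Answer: $-216$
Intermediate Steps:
$V{\left(G \right)} = 2 G \left(-19 + G\right)$ ($V{\left(G \right)} = \left(-19 + G\right) 2 G = 2 G \left(-19 + G\right)$)
$\frac{V{\left(28 \right)}}{d{\left(- \frac{14}{2 + 4} \right)}} = \frac{2 \cdot 28 \left(-19 + 28\right)}{\left(-14\right) \frac{1}{2 + 4}} = \frac{2 \cdot 28 \cdot 9}{\left(-14\right) \frac{1}{6}} = \frac{504}{\left(-14\right) \frac{1}{6}} = \frac{504}{- \frac{7}{3}} = 504 \left(- \frac{3}{7}\right) = -216$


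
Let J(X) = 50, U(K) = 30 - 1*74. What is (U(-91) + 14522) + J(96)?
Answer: 14528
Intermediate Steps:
U(K) = -44 (U(K) = 30 - 74 = -44)
(U(-91) + 14522) + J(96) = (-44 + 14522) + 50 = 14478 + 50 = 14528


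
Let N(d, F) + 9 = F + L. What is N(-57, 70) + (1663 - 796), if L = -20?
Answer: 908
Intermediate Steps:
N(d, F) = -29 + F (N(d, F) = -9 + (F - 20) = -9 + (-20 + F) = -29 + F)
N(-57, 70) + (1663 - 796) = (-29 + 70) + (1663 - 796) = 41 + 867 = 908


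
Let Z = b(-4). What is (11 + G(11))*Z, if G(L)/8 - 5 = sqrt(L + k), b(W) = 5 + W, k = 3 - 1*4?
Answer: 51 + 8*sqrt(10) ≈ 76.298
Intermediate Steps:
k = -1 (k = 3 - 4 = -1)
Z = 1 (Z = 5 - 4 = 1)
G(L) = 40 + 8*sqrt(-1 + L) (G(L) = 40 + 8*sqrt(L - 1) = 40 + 8*sqrt(-1 + L))
(11 + G(11))*Z = (11 + (40 + 8*sqrt(-1 + 11)))*1 = (11 + (40 + 8*sqrt(10)))*1 = (51 + 8*sqrt(10))*1 = 51 + 8*sqrt(10)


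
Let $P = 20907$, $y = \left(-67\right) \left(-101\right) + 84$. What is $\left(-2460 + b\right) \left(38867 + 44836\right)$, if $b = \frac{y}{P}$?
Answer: $- \frac{1434791319469}{6969} \approx -2.0588 \cdot 10^{8}$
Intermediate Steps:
$y = 6851$ ($y = 6767 + 84 = 6851$)
$b = \frac{6851}{20907} \approx 0.32769$
$\left(-2460 + b\right) \left(38867 + 44836\right) = \left(-2460 + \frac{6851}{20907}\right) \left(38867 + 44836\right) = \left(- \frac{51424369}{20907}\right) 83703 = - \frac{1434791319469}{6969}$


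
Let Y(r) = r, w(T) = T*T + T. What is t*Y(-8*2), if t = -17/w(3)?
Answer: 68/3 ≈ 22.667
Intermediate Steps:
w(T) = T + T² (w(T) = T² + T = T + T²)
t = -17/12 (t = -17*1/(3*(1 + 3)) = -17/(3*4) = -17/12 ≈ -1.4167)
t*Y(-8*2) = -(-34)*2/3 = -17/12*(-16) = 68/3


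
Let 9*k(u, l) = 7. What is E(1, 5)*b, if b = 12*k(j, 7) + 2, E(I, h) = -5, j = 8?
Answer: -170/3 ≈ -56.667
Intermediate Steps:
k(u, l) = 7/9 (k(u, l) = (⅑)*7 = 7/9)
b = 34/3 (b = 12*(7/9) + 2 = 28/3 + 2 = 34/3 ≈ 11.333)
E(1, 5)*b = -5*34/3 = -170/3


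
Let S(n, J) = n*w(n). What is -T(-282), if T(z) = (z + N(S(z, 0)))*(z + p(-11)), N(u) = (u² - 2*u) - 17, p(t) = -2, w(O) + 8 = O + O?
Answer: 7389298732556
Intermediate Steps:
w(O) = -8 + 2*O (w(O) = -8 + (O + O) = -8 + 2*O)
S(n, J) = n*(-8 + 2*n)
N(u) = -17 + u² - 2*u
T(z) = (-2 + z)*(-17 + z - 4*z*(-4 + z) + 4*z²*(-4 + z)²) (T(z) = (z + (-17 + (2*z*(-4 + z))² - 4*z*(-4 + z)))*(z - 2) = (z + (-17 + 4*z²*(-4 + z)² - 4*z*(-4 + z)))*(-2 + z) = (z + (-17 - 4*z*(-4 + z) + 4*z²*(-4 + z)²))*(-2 + z) = (-17 + z - 4*z*(-4 + z) + 4*z²*(-4 + z)²)*(-2 + z) = (-2 + z)*(-17 + z - 4*z*(-4 + z) + 4*z²*(-4 + z)²))
-T(-282) = -(34 - 103*(-282)² - 51*(-282) - 40*(-282)⁴ + 4*(-282)⁵ + 124*(-282)³) = -(34 - 103*79524 + 14382 - 40*6324066576 + 4*(-1783386774432) + 124*(-22425768)) = -(34 - 8190972 + 14382 - 252962663040 - 7133547097728 - 2780795232) = -1*(-7389298732556) = 7389298732556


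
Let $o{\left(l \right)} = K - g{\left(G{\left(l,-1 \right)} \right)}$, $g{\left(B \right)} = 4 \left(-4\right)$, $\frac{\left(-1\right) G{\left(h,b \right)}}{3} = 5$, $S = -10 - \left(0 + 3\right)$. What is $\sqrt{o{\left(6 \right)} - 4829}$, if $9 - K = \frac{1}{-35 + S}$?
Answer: $\frac{i \sqrt{691773}}{12} \approx 69.311 i$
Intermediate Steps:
$S = -13$ ($S = -10 - 3 = -13$)
$G{\left(h,b \right)} = -15$ ($G{\left(h,b \right)} = \left(-3\right) 5 = -15$)
$g{\left(B \right)} = -16$
$K = \frac{433}{48}$ ($K = 9 - \frac{1}{-35 - 13} = 9 - \frac{1}{-48} = 9 - - \frac{1}{48} = 9 + \frac{1}{48} = \frac{433}{48} \approx 9.0208$)
$o{\left(l \right)} = \frac{1201}{48}$ ($o{\left(l \right)} = \frac{433}{48} - -16 = \frac{433}{48} + 16 = \frac{1201}{48}$)
$\sqrt{o{\left(6 \right)} - 4829} = \sqrt{\frac{1201}{48} - 4829} = \sqrt{- \frac{230591}{48}} = \frac{i \sqrt{691773}}{12}$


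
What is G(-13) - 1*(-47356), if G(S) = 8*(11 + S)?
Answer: 47340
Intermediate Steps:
G(S) = 88 + 8*S
G(-13) - 1*(-47356) = (88 + 8*(-13)) - 1*(-47356) = (88 - 104) + 47356 = -16 + 47356 = 47340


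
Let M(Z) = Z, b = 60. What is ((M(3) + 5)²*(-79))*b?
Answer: -303360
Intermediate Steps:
((M(3) + 5)²*(-79))*b = ((3 + 5)²*(-79))*60 = (8²*(-79))*60 = (64*(-79))*60 = -5056*60 = -303360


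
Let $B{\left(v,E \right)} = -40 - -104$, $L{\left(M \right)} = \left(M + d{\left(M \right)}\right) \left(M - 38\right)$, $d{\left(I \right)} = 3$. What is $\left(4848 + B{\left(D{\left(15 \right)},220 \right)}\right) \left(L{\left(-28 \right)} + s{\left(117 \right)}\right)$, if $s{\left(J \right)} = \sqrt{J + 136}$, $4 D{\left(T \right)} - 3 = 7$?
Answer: $8104800 + 4912 \sqrt{253} \approx 8.1829 \cdot 10^{6}$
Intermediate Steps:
$D{\left(T \right)} = \frac{5}{2}$ ($D{\left(T \right)} = \frac{3}{4} + \frac{1}{4} \cdot 7 = \frac{3}{4} + \frac{7}{4} = \frac{5}{2}$)
$L{\left(M \right)} = \left(-38 + M\right) \left(3 + M\right)$ ($L{\left(M \right)} = \left(M + 3\right) \left(M - 38\right) = \left(3 + M\right) \left(-38 + M\right) = \left(-38 + M\right) \left(3 + M\right)$)
$s{\left(J \right)} = \sqrt{136 + J}$
$B{\left(v,E \right)} = 64$ ($B{\left(v,E \right)} = -40 + 104 = 64$)
$\left(4848 + B{\left(D{\left(15 \right)},220 \right)}\right) \left(L{\left(-28 \right)} + s{\left(117 \right)}\right) = \left(4848 + 64\right) \left(\left(-114 + \left(-28\right)^{2} - -980\right) + \sqrt{136 + 117}\right) = 4912 \left(\left(-114 + 784 + 980\right) + \sqrt{253}\right) = 4912 \left(1650 + \sqrt{253}\right) = 8104800 + 4912 \sqrt{253}$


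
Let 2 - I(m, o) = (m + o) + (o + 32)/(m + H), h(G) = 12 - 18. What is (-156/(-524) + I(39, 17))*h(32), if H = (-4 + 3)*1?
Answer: 821247/2489 ≈ 329.95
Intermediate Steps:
h(G) = -6
H = -1 (H = -1*1 = -1)
I(m, o) = 2 - m - o - (32 + o)/(-1 + m) (I(m, o) = 2 - ((m + o) + (o + 32)/(m - 1)) = 2 - ((m + o) + (32 + o)/(-1 + m)) = 2 - (m + o + (32 + o)/(-1 + m)) = 2 + (-m - o - (32 + o)/(-1 + m)) = 2 - m - o - (32 + o)/(-1 + m))
(-156/(-524) + I(39, 17))*h(32) = (-156/(-524) + (-34 - 1*39² + 3*39 - 1*39*17)/(-1 + 39))*(-6) = (-156*(-1/524) + (-34 - 1*1521 + 117 - 663)/38)*(-6) = (39/131 + (-34 - 1521 + 117 - 663)/38)*(-6) = (39/131 + (1/38)*(-2101))*(-6) = (39/131 - 2101/38)*(-6) = -273749/4978*(-6) = 821247/2489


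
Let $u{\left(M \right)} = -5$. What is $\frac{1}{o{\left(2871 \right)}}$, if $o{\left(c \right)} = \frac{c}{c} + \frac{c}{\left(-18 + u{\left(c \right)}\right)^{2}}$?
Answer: $\frac{529}{3400} \approx 0.15559$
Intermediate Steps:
$o{\left(c \right)} = 1 + \frac{c}{529}$ ($o{\left(c \right)} = \frac{c}{c} + \frac{c}{\left(-18 - 5\right)^{2}} = 1 + \frac{c}{\left(-23\right)^{2}} = 1 + \frac{c}{529}$)
$\frac{1}{o{\left(2871 \right)}} = \frac{1}{1 + \frac{1}{529} \cdot 2871} = \frac{1}{1 + \frac{2871}{529}} = \frac{1}{\frac{3400}{529}} = \frac{529}{3400}$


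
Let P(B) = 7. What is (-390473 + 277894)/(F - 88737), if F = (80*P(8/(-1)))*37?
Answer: 112579/68017 ≈ 1.6552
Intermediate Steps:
F = 20720 (F = (80*7)*37 = 560*37 = 20720)
(-390473 + 277894)/(F - 88737) = (-390473 + 277894)/(20720 - 88737) = -112579/(-68017) = -112579*(-1/68017) = 112579/68017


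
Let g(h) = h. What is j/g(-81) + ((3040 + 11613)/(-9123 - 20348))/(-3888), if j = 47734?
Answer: -67524883619/114583248 ≈ -589.31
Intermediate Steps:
j/g(-81) + ((3040 + 11613)/(-9123 - 20348))/(-3888) = 47734/(-81) + ((3040 + 11613)/(-9123 - 20348))/(-3888) = 47734*(-1/81) + (14653/(-29471))*(-1/3888) = -47734/81 + (14653*(-1/29471))*(-1/3888) = -47734/81 - 14653/29471*(-1/3888) = -47734/81 + 14653/114583248 = -67524883619/114583248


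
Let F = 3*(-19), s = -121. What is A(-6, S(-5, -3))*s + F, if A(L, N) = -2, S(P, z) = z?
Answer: 185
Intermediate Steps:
F = -57
A(-6, S(-5, -3))*s + F = -2*(-121) - 57 = 242 - 57 = 185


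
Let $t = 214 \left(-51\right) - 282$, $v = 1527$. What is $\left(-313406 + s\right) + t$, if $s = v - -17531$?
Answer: $-305544$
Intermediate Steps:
$t = -11196$ ($t = -10914 - 282 = -11196$)
$s = 19058$ ($s = 1527 - -17531 = 1527 + 17531 = 19058$)
$\left(-313406 + s\right) + t = \left(-313406 + 19058\right) - 11196 = -294348 - 11196 = -305544$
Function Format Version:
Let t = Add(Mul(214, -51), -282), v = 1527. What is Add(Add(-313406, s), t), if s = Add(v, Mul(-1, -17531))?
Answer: -305544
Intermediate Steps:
t = -11196 (t = Add(-10914, -282) = -11196)
s = 19058 (s = Add(1527, Mul(-1, -17531)) = Add(1527, 17531) = 19058)
Add(Add(-313406, s), t) = Add(Add(-313406, 19058), -11196) = Add(-294348, -11196) = -305544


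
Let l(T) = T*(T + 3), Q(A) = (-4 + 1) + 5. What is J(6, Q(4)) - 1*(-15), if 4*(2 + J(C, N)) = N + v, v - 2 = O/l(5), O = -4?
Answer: 559/40 ≈ 13.975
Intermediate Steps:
Q(A) = 2 (Q(A) = -3 + 5 = 2)
l(T) = T*(3 + T)
v = 19/10 (v = 2 - 4*1/(5*(3 + 5)) = 2 - 4/(5*8) = 2 - 4/40 = 2 - 4*1/40 = 2 - ⅒ = 19/10 ≈ 1.9000)
J(C, N) = -61/40 + N/4 (J(C, N) = -2 + (N + 19/10)/4 = -2 + (19/10 + N)/4 = -2 + (19/40 + N/4) = -61/40 + N/4)
J(6, Q(4)) - 1*(-15) = (-61/40 + (¼)*2) - 1*(-15) = (-61/40 + ½) + 15 = -41/40 + 15 = 559/40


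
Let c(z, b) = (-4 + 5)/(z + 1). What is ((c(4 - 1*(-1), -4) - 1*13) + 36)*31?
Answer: 4309/6 ≈ 718.17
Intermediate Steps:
c(z, b) = 1/(1 + z)
((c(4 - 1*(-1), -4) - 1*13) + 36)*31 = ((1/(1 + (4 - 1*(-1))) - 1*13) + 36)*31 = ((1/(1 + (4 + 1)) - 13) + 36)*31 = ((1/(1 + 5) - 13) + 36)*31 = ((1/6 - 13) + 36)*31 = ((⅙ - 13) + 36)*31 = (-77/6 + 36)*31 = (139/6)*31 = 4309/6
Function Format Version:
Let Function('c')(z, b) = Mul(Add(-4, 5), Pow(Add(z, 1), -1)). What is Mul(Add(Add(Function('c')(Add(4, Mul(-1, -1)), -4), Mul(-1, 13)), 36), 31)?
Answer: Rational(4309, 6) ≈ 718.17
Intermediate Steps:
Function('c')(z, b) = Pow(Add(1, z), -1) (Function('c')(z, b) = Mul(1, Pow(Add(1, z), -1)) = Pow(Add(1, z), -1))
Mul(Add(Add(Function('c')(Add(4, Mul(-1, -1)), -4), Mul(-1, 13)), 36), 31) = Mul(Add(Add(Pow(Add(1, Add(4, Mul(-1, -1))), -1), Mul(-1, 13)), 36), 31) = Mul(Add(Add(Pow(Add(1, Add(4, 1)), -1), -13), 36), 31) = Mul(Add(Add(Pow(Add(1, 5), -1), -13), 36), 31) = Mul(Add(Add(Pow(6, -1), -13), 36), 31) = Mul(Add(Add(Rational(1, 6), -13), 36), 31) = Mul(Add(Rational(-77, 6), 36), 31) = Mul(Rational(139, 6), 31) = Rational(4309, 6)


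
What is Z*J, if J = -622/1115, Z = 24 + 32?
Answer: -34832/1115 ≈ -31.239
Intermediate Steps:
Z = 56
J = -622/1115 (J = -622*1/1115 = -622/1115 ≈ -0.55785)
Z*J = 56*(-622/1115) = -34832/1115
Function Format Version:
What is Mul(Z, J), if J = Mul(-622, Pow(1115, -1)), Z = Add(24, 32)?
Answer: Rational(-34832, 1115) ≈ -31.239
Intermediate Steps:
Z = 56
J = Rational(-622, 1115) (J = Mul(-622, Rational(1, 1115)) = Rational(-622, 1115) ≈ -0.55785)
Mul(Z, J) = Mul(56, Rational(-622, 1115)) = Rational(-34832, 1115)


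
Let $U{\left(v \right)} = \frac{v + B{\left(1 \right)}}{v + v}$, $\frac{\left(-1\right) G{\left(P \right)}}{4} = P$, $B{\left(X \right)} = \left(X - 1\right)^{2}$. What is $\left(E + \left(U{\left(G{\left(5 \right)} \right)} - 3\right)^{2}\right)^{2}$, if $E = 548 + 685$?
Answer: $\frac{24571849}{16} \approx 1.5357 \cdot 10^{6}$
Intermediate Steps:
$B{\left(X \right)} = \left(-1 + X\right)^{2}$
$G{\left(P \right)} = - 4 P$
$U{\left(v \right)} = \frac{1}{2}$ ($U{\left(v \right)} = \frac{v + \left(-1 + 1\right)^{2}}{v + v} = \frac{v + 0^{2}}{2 v} = \left(v + 0\right) \frac{1}{2 v} = v \frac{1}{2 v} = \frac{1}{2}$)
$E = 1233$
$\left(E + \left(U{\left(G{\left(5 \right)} \right)} - 3\right)^{2}\right)^{2} = \left(1233 + \left(\frac{1}{2} - 3\right)^{2}\right)^{2} = \left(1233 + \left(- \frac{5}{2}\right)^{2}\right)^{2} = \left(1233 + \frac{25}{4}\right)^{2} = \left(\frac{4957}{4}\right)^{2} = \frac{24571849}{16}$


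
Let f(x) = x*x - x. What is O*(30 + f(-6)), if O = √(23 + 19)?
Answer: 72*√42 ≈ 466.61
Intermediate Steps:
O = √42 ≈ 6.4807
f(x) = x² - x
O*(30 + f(-6)) = √42*(30 - 6*(-1 - 6)) = √42*(30 - 6*(-7)) = √42*(30 + 42) = √42*72 = 72*√42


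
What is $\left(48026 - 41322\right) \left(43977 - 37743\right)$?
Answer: $41792736$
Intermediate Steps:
$\left(48026 - 41322\right) \left(43977 - 37743\right) = 6704 \cdot 6234 = 41792736$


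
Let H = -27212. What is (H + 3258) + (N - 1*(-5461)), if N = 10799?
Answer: -7694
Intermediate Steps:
(H + 3258) + (N - 1*(-5461)) = (-27212 + 3258) + (10799 - 1*(-5461)) = -23954 + (10799 + 5461) = -23954 + 16260 = -7694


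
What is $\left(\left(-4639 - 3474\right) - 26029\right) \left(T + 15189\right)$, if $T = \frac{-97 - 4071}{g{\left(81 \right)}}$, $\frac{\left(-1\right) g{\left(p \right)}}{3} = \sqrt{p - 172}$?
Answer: $-518582838 + \frac{142303856 i \sqrt{91}}{273} \approx -5.1858 \cdot 10^{8} + 4.9725 \cdot 10^{6} i$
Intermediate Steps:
$g{\left(p \right)} = - 3 \sqrt{-172 + p}$ ($g{\left(p \right)} = - 3 \sqrt{p - 172} = - 3 \sqrt{-172 + p}$)
$T = - \frac{4168 i \sqrt{91}}{273}$ ($T = \frac{-97 - 4071}{\left(-3\right) \sqrt{-172 + 81}} = \frac{-97 - 4071}{\left(-3\right) \sqrt{-91}} = - \frac{4168}{\left(-3\right) i \sqrt{91}} = - 4168 \frac{i \sqrt{91}}{273} = - \frac{4168 i \sqrt{91}}{273} \approx - 145.64 i$)
$\left(\left(-4639 - 3474\right) - 26029\right) \left(T + 15189\right) = \left(\left(-4639 - 3474\right) - 26029\right) \left(- \frac{4168 i \sqrt{91}}{273} + 15189\right) = \left(-8113 - 26029\right) \left(15189 - \frac{4168 i \sqrt{91}}{273}\right) = - 34142 \left(15189 - \frac{4168 i \sqrt{91}}{273}\right) = -518582838 + \frac{142303856 i \sqrt{91}}{273}$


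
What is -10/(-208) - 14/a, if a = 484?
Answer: 241/12584 ≈ 0.019151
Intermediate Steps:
-10/(-208) - 14/a = -10/(-208) - 14/484 = -10*(-1/208) - 14*1/484 = 5/104 - 7/242 = 241/12584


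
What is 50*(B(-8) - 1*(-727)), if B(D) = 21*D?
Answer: 27950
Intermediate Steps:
50*(B(-8) - 1*(-727)) = 50*(21*(-8) - 1*(-727)) = 50*(-168 + 727) = 50*559 = 27950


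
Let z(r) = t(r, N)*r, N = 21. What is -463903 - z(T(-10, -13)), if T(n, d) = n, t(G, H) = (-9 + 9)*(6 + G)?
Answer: -463903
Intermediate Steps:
t(G, H) = 0 (t(G, H) = 0*(6 + G) = 0)
z(r) = 0 (z(r) = 0*r = 0)
-463903 - z(T(-10, -13)) = -463903 - 1*0 = -463903 + 0 = -463903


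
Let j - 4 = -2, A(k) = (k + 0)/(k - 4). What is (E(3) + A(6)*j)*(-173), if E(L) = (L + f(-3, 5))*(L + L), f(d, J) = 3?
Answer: -7266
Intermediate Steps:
A(k) = k/(-4 + k)
j = 2 (j = 4 - 2 = 2)
E(L) = 2*L*(3 + L) (E(L) = (L + 3)*(L + L) = (3 + L)*(2*L) = 2*L*(3 + L))
(E(3) + A(6)*j)*(-173) = (2*3*(3 + 3) + (6/(-4 + 6))*2)*(-173) = (2*3*6 + (6/2)*2)*(-173) = (36 + (6*(1/2))*2)*(-173) = (36 + 3*2)*(-173) = (36 + 6)*(-173) = 42*(-173) = -7266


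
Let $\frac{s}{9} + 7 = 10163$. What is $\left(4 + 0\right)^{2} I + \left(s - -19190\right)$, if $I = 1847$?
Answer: $140146$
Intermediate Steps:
$s = 91404$ ($s = -63 + 9 \cdot 10163 = -63 + 91467 = 91404$)
$\left(4 + 0\right)^{2} I + \left(s - -19190\right) = \left(4 + 0\right)^{2} \cdot 1847 + \left(91404 - -19190\right) = 4^{2} \cdot 1847 + \left(91404 + 19190\right) = 16 \cdot 1847 + 110594 = 29552 + 110594 = 140146$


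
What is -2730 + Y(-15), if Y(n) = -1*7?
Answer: -2737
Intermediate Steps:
Y(n) = -7
-2730 + Y(-15) = -2730 - 7 = -2737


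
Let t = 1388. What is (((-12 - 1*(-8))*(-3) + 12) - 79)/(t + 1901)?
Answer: -5/299 ≈ -0.016722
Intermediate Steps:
(((-12 - 1*(-8))*(-3) + 12) - 79)/(t + 1901) = (((-12 - 1*(-8))*(-3) + 12) - 79)/(1388 + 1901) = (((-12 + 8)*(-3) + 12) - 79)/3289 = ((-4*(-3) + 12) - 79)*(1/3289) = ((12 + 12) - 79)*(1/3289) = (24 - 79)*(1/3289) = -55*1/3289 = -5/299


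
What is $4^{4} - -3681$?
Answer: $3937$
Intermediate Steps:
$4^{4} - -3681 = 256 + 3681 = 3937$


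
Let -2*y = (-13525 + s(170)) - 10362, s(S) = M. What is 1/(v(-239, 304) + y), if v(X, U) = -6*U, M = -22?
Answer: 2/20261 ≈ 9.8712e-5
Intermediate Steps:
s(S) = -22
y = 23909/2 (y = -((-13525 - 22) - 10362)/2 = -(-13547 - 10362)/2 = -½*(-23909) = 23909/2 ≈ 11955.)
1/(v(-239, 304) + y) = 1/(-6*304 + 23909/2) = 1/(-1824 + 23909/2) = 1/(20261/2) = 2/20261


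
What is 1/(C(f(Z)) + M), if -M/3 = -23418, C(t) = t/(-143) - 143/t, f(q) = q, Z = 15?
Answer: 2145/150674156 ≈ 1.4236e-5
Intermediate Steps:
C(t) = -143/t - t/143 (C(t) = t*(-1/143) - 143/t = -t/143 - 143/t = -143/t - t/143)
M = 70254 (M = -3*(-23418) = 70254)
1/(C(f(Z)) + M) = 1/((-143/15 - 1/143*15) + 70254) = 1/((-143*1/15 - 15/143) + 70254) = 1/((-143/15 - 15/143) + 70254) = 1/(-20674/2145 + 70254) = 1/(150674156/2145) = 2145/150674156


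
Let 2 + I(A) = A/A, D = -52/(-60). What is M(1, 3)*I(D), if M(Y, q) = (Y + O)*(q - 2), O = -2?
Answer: 1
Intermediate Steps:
M(Y, q) = (-2 + Y)*(-2 + q) (M(Y, q) = (Y - 2)*(q - 2) = (-2 + Y)*(-2 + q))
D = 13/15 (D = -52*(-1/60) = 13/15 ≈ 0.86667)
I(A) = -1 (I(A) = -2 + A/A = -2 + 1 = -1)
M(1, 3)*I(D) = (4 - 2*1 - 2*3 + 1*3)*(-1) = (4 - 2 - 6 + 3)*(-1) = -1*(-1) = 1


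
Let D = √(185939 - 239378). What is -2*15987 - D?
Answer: -31974 - I*√53439 ≈ -31974.0 - 231.17*I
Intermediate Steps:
D = I*√53439 (D = √(-53439) = I*√53439 ≈ 231.17*I)
-2*15987 - D = -2*15987 - I*√53439 = -31974 - I*√53439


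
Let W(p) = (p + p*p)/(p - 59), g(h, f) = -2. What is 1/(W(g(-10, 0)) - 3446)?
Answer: -61/210208 ≈ -0.00029019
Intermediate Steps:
W(p) = (p + p**2)/(-59 + p)
1/(W(g(-10, 0)) - 3446) = 1/(-2*(1 - 2)/(-59 - 2) - 3446) = 1/(-2*(-1)/(-61) - 3446) = 1/(-2*(-1/61)*(-1) - 3446) = 1/(-2/61 - 3446) = 1/(-210208/61) = -61/210208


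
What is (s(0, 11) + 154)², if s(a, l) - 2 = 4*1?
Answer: 25600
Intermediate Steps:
s(a, l) = 6 (s(a, l) = 2 + 4*1 = 2 + 4 = 6)
(s(0, 11) + 154)² = (6 + 154)² = 160² = 25600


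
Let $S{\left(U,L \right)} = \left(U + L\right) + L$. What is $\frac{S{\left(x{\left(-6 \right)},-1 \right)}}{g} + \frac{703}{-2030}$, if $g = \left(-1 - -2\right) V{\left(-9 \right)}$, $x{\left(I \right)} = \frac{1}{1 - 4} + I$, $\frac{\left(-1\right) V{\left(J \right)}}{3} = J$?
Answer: $- \frac{107693}{164430} \approx -0.65495$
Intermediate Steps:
$V{\left(J \right)} = - 3 J$
$x{\left(I \right)} = - \frac{1}{3} + I$ ($x{\left(I \right)} = \frac{1}{-3} + I = - \frac{1}{3} + I$)
$g = 27$ ($g = \left(-1 - -2\right) \left(\left(-3\right) \left(-9\right)\right) = \left(-1 + 2\right) 27 = 1 \cdot 27 = 27$)
$S{\left(U,L \right)} = U + 2 L$ ($S{\left(U,L \right)} = \left(L + U\right) + L = U + 2 L$)
$\frac{S{\left(x{\left(-6 \right)},-1 \right)}}{g} + \frac{703}{-2030} = \frac{\left(- \frac{1}{3} - 6\right) + 2 \left(-1\right)}{27} + \frac{703}{-2030} = \left(- \frac{19}{3} - 2\right) \frac{1}{27} + 703 \left(- \frac{1}{2030}\right) = \left(- \frac{25}{3}\right) \frac{1}{27} - \frac{703}{2030} = - \frac{25}{81} - \frac{703}{2030} = - \frac{107693}{164430}$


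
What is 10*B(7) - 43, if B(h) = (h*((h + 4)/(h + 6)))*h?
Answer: 4831/13 ≈ 371.62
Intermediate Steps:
B(h) = h²*(4 + h)/(6 + h) (B(h) = (h*((4 + h)/(6 + h)))*h = (h*(4 + h)/(6 + h))*h = h²*(4 + h)/(6 + h))
10*B(7) - 43 = 10*(7²*(4 + 7)/(6 + 7)) - 43 = 10*(49*11/13) - 43 = 10*(49*(1/13)*11) - 43 = 10*(539/13) - 43 = 5390/13 - 43 = 4831/13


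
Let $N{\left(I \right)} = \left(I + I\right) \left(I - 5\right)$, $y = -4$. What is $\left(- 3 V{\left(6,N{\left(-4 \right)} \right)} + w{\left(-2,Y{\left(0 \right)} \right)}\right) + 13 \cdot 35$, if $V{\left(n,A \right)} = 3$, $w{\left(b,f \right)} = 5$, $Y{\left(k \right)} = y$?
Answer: $451$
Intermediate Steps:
$Y{\left(k \right)} = -4$
$N{\left(I \right)} = 2 I \left(-5 + I\right)$
$\left(- 3 V{\left(6,N{\left(-4 \right)} \right)} + w{\left(-2,Y{\left(0 \right)} \right)}\right) + 13 \cdot 35 = \left(\left(-3\right) 3 + 5\right) + 13 \cdot 35 = \left(-9 + 5\right) + 455 = -4 + 455 = 451$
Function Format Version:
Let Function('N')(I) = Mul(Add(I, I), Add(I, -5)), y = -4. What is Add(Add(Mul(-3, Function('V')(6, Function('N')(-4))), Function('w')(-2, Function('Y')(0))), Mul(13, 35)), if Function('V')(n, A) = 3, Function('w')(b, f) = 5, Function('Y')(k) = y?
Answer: 451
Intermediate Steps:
Function('Y')(k) = -4
Function('N')(I) = Mul(2, I, Add(-5, I)) (Function('N')(I) = Mul(Mul(2, I), Add(-5, I)) = Mul(2, I, Add(-5, I)))
Add(Add(Mul(-3, Function('V')(6, Function('N')(-4))), Function('w')(-2, Function('Y')(0))), Mul(13, 35)) = Add(Add(Mul(-3, 3), 5), Mul(13, 35)) = Add(Add(-9, 5), 455) = Add(-4, 455) = 451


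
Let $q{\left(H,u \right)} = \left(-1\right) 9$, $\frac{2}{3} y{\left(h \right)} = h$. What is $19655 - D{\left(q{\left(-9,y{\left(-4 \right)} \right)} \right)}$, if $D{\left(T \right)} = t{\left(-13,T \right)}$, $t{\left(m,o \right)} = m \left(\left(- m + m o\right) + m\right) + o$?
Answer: $21185$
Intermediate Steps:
$y{\left(h \right)} = \frac{3 h}{2}$
$q{\left(H,u \right)} = -9$
$t{\left(m,o \right)} = o + o m^{2}$ ($t{\left(m,o \right)} = m m o + o = o m^{2} + o = o + o m^{2}$)
$D{\left(T \right)} = 170 T$ ($D{\left(T \right)} = T \left(1 + \left(-13\right)^{2}\right) = T \left(1 + 169\right) = T 170 = 170 T$)
$19655 - D{\left(q{\left(-9,y{\left(-4 \right)} \right)} \right)} = 19655 - 170 \left(-9\right) = 19655 - -1530 = 19655 + 1530 = 21185$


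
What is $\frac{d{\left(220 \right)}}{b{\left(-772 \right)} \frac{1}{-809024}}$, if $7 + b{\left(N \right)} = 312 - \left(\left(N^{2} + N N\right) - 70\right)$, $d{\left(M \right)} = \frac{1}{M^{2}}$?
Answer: $\frac{50564}{3604568825} \approx 1.4028 \cdot 10^{-5}$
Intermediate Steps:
$d{\left(M \right)} = \frac{1}{M^{2}}$
$b{\left(N \right)} = 375 - 2 N^{2}$ ($b{\left(N \right)} = -7 - \left(-382 + N^{2} + N N\right) = -7 - \left(-382 + 2 N^{2}\right) = 375 - 2 N^{2}$)
$\frac{d{\left(220 \right)}}{b{\left(-772 \right)} \frac{1}{-809024}} = \frac{1}{48400 \frac{375 - 2 \left(-772\right)^{2}}{-809024}} = \frac{1}{48400 \left(375 - 1191968\right) \left(- \frac{1}{809024}\right)} = \frac{1}{48400 \left(\left(-1191593\right) \left(- \frac{1}{809024}\right)\right)} = \frac{1}{48400 \cdot \frac{1191593}{809024}} = \frac{1}{48400} \cdot \frac{809024}{1191593} = \frac{50564}{3604568825}$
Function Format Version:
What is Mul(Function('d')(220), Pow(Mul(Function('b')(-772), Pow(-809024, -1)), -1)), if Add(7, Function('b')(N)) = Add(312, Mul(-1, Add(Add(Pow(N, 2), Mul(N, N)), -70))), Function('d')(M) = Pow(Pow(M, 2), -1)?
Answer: Rational(50564, 3604568825) ≈ 1.4028e-5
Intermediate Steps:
Function('d')(M) = Pow(M, -2)
Function('b')(N) = Add(375, Mul(-2, Pow(N, 2))) (Function('b')(N) = Add(-7, Add(312, Mul(-1, Add(Add(Pow(N, 2), Mul(N, N)), -70)))) = Add(-7, Add(312, Mul(-1, Add(Add(Pow(N, 2), Pow(N, 2)), -70)))) = Add(-7, Add(312, Mul(-1, Add(Mul(2, Pow(N, 2)), -70)))) = Add(-7, Add(312, Mul(-1, Add(-70, Mul(2, Pow(N, 2)))))) = Add(-7, Add(312, Add(70, Mul(-2, Pow(N, 2))))) = Add(-7, Add(382, Mul(-2, Pow(N, 2)))) = Add(375, Mul(-2, Pow(N, 2))))
Mul(Function('d')(220), Pow(Mul(Function('b')(-772), Pow(-809024, -1)), -1)) = Mul(Pow(220, -2), Pow(Mul(Add(375, Mul(-2, Pow(-772, 2))), Pow(-809024, -1)), -1)) = Mul(Rational(1, 48400), Pow(Mul(Add(375, Mul(-2, 595984)), Rational(-1, 809024)), -1)) = Mul(Rational(1, 48400), Pow(Mul(Add(375, -1191968), Rational(-1, 809024)), -1)) = Mul(Rational(1, 48400), Pow(Mul(-1191593, Rational(-1, 809024)), -1)) = Mul(Rational(1, 48400), Pow(Rational(1191593, 809024), -1)) = Mul(Rational(1, 48400), Rational(809024, 1191593)) = Rational(50564, 3604568825)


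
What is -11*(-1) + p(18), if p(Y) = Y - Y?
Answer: 11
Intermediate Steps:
p(Y) = 0
-11*(-1) + p(18) = -11*(-1) + 0 = 11 + 0 = 11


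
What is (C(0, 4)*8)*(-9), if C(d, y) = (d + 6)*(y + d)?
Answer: -1728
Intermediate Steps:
C(d, y) = (6 + d)*(d + y)
(C(0, 4)*8)*(-9) = ((0² + 6*0 + 6*4 + 0*4)*8)*(-9) = ((0 + 0 + 24 + 0)*8)*(-9) = (24*8)*(-9) = 192*(-9) = -1728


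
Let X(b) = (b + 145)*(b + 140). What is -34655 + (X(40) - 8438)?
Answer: -9793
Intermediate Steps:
X(b) = (140 + b)*(145 + b) (X(b) = (145 + b)*(140 + b) = (140 + b)*(145 + b))
-34655 + (X(40) - 8438) = -34655 + ((20300 + 40**2 + 285*40) - 8438) = -34655 + ((20300 + 1600 + 11400) - 8438) = -34655 + (33300 - 8438) = -34655 + 24862 = -9793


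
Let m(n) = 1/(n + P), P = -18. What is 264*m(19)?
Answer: 264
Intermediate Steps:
m(n) = 1/(-18 + n) (m(n) = 1/(n - 18) = 1/(-18 + n))
264*m(19) = 264/(-18 + 19) = 264/1 = 264*1 = 264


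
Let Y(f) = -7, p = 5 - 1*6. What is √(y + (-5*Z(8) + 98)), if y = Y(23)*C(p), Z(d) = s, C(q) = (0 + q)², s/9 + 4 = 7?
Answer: 2*I*√11 ≈ 6.6332*I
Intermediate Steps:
s = 27 (s = -36 + 9*7 = -36 + 63 = 27)
p = -1 (p = 5 - 6 = -1)
C(q) = q²
Z(d) = 27
y = -7 (y = -7*(-1)² = -7*1 = -7)
√(y + (-5*Z(8) + 98)) = √(-7 + (-5*27 + 98)) = √(-7 + (-135 + 98)) = √(-7 - 37) = √(-44) = 2*I*√11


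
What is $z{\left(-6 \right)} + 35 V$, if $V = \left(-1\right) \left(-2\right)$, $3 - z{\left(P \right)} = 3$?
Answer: $70$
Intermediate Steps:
$z{\left(P \right)} = 0$ ($z{\left(P \right)} = 3 - 3 = 0$)
$V = 2$
$z{\left(-6 \right)} + 35 V = 0 + 35 \cdot 2 = 0 + 70 = 70$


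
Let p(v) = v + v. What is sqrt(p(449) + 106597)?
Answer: sqrt(107495) ≈ 327.86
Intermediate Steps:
p(v) = 2*v
sqrt(p(449) + 106597) = sqrt(2*449 + 106597) = sqrt(898 + 106597) = sqrt(107495)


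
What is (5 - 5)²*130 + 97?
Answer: 97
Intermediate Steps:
(5 - 5)²*130 + 97 = 0²*130 + 97 = 0*130 + 97 = 0 + 97 = 97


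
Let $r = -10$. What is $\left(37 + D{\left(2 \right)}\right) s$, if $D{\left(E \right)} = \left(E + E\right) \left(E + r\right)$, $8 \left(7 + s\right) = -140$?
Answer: $- \frac{245}{2} \approx -122.5$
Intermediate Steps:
$s = - \frac{49}{2}$ ($s = -7 + \frac{1}{8} \left(-140\right) = -7 - \frac{35}{2} = - \frac{49}{2} \approx -24.5$)
$D{\left(E \right)} = 2 E \left(-10 + E\right)$ ($D{\left(E \right)} = \left(E + E\right) \left(E - 10\right) = 2 E \left(-10 + E\right)$)
$\left(37 + D{\left(2 \right)}\right) s = \left(37 + 2 \cdot 2 \left(-10 + 2\right)\right) \left(- \frac{49}{2}\right) = \left(37 + 2 \cdot 2 \left(-8\right)\right) \left(- \frac{49}{2}\right) = \left(37 - 32\right) \left(- \frac{49}{2}\right) = 5 \left(- \frac{49}{2}\right) = - \frac{245}{2}$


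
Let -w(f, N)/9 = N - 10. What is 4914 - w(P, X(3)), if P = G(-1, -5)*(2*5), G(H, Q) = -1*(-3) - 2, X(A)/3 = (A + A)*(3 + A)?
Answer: 5796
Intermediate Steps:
X(A) = 6*A*(3 + A) (X(A) = 3*((A + A)*(3 + A)) = 3*((2*A)*(3 + A)) = 3*(2*A*(3 + A)) = 6*A*(3 + A))
G(H, Q) = 1 (G(H, Q) = 3 - 2 = 1)
P = 10 (P = 1*(2*5) = 1*10 = 10)
w(f, N) = 90 - 9*N (w(f, N) = -9*(N - 10) = -9*(-10 + N) = 90 - 9*N)
4914 - w(P, X(3)) = 4914 - (90 - 54*3*(3 + 3)) = 4914 - (90 - 54*3*6) = 4914 - (90 - 9*108) = 4914 - (90 - 972) = 4914 - 1*(-882) = 4914 + 882 = 5796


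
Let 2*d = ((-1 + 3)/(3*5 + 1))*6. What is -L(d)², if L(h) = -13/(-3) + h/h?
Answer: -256/9 ≈ -28.444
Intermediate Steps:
d = 3/8 (d = (((-1 + 3)/(3*5 + 1))*6)/2 = ((2/(15 + 1))*6)/2 = ((2/16)*6)/2 = ((2*(1/16))*6)/2 = ((⅛)*6)/2 = (½)*(¾) = 3/8 ≈ 0.37500)
L(h) = 16/3 (L(h) = -13*(-⅓) + 1 = 13/3 + 1 = 16/3)
-L(d)² = -(16/3)² = -1*256/9 = -256/9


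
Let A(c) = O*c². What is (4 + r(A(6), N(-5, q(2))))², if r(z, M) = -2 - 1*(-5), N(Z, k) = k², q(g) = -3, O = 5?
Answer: 49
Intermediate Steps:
A(c) = 5*c²
r(z, M) = 3 (r(z, M) = -2 + 5 = 3)
(4 + r(A(6), N(-5, q(2))))² = (4 + 3)² = 7² = 49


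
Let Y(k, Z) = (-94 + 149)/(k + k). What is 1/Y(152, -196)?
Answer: 304/55 ≈ 5.5273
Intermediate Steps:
Y(k, Z) = 55/(2*k) (Y(k, Z) = 55/((2*k)) = 55*(1/(2*k)) = 55/(2*k))
1/Y(152, -196) = 1/((55/2)/152) = 1/((55/2)*(1/152)) = 1/(55/304) = 304/55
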